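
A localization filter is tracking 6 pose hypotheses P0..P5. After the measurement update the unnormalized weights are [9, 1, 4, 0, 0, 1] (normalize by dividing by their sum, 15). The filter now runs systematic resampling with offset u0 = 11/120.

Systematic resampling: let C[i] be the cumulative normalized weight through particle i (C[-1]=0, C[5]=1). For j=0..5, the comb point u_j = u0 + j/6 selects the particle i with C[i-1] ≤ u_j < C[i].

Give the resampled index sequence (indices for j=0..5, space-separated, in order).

0 0 0 0 2 2

C = [3/5, 2/3, 14/15, 14/15, 14/15, 1]
j=0: u_0=11/120 ∈ [0, 3/5) → index 0
j=1: u_1=31/120 ∈ [0, 3/5) → index 0
j=2: u_2=17/40 ∈ [0, 3/5) → index 0
j=3: u_3=71/120 ∈ [0, 3/5) → index 0
j=4: u_4=91/120 ∈ [2/3, 14/15) → index 2
j=5: u_5=37/40 ∈ [2/3, 14/15) → index 2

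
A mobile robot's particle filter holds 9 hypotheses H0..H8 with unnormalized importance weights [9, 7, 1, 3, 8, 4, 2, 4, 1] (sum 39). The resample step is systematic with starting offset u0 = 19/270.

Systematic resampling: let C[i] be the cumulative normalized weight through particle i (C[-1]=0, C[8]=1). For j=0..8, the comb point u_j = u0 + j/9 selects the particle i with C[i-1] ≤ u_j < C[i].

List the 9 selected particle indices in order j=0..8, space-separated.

C = [3/13, 16/39, 17/39, 20/39, 28/39, 32/39, 34/39, 38/39, 1]
j=0: u_0=19/270 ∈ [0, 3/13) → index 0
j=1: u_1=49/270 ∈ [0, 3/13) → index 0
j=2: u_2=79/270 ∈ [3/13, 16/39) → index 1
j=3: u_3=109/270 ∈ [3/13, 16/39) → index 1
j=4: u_4=139/270 ∈ [20/39, 28/39) → index 4
j=5: u_5=169/270 ∈ [20/39, 28/39) → index 4
j=6: u_6=199/270 ∈ [28/39, 32/39) → index 5
j=7: u_7=229/270 ∈ [32/39, 34/39) → index 6
j=8: u_8=259/270 ∈ [34/39, 38/39) → index 7

0 0 1 1 4 4 5 6 7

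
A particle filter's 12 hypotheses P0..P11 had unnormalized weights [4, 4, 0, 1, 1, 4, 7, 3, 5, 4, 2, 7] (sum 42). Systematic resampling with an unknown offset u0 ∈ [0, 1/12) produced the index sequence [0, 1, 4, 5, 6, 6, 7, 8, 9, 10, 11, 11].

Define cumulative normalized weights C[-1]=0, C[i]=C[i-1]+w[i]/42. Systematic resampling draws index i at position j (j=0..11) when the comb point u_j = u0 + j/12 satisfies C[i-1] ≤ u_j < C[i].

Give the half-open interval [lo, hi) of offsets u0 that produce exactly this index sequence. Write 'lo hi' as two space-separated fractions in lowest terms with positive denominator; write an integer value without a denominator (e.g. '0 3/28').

1/21 1/14

C = [2/21, 4/21, 4/21, 3/14, 5/21, 1/3, 1/2, 4/7, 29/42, 11/14, 5/6, 1]
j=0 picked index 0: u0 ∈ [0, 2/21)
j=1 picked index 1: u0 ∈ [1/84, 3/28)
j=2 picked index 4: u0 ∈ [1/21, 1/14)
j=3 picked index 5: u0 ∈ [-1/84, 1/12)
j=4 picked index 6: u0 ∈ [0, 1/6)
j=5 picked index 6: u0 ∈ [-1/12, 1/12)
j=6 picked index 7: u0 ∈ [0, 1/14)
j=7 picked index 8: u0 ∈ [-1/84, 3/28)
j=8 picked index 9: u0 ∈ [1/42, 5/42)
j=9 picked index 10: u0 ∈ [1/28, 1/12)
j=10 picked index 11: u0 ∈ [0, 1/6)
j=11 picked index 11: u0 ∈ [-1/12, 1/12)
intersection: [1/21, 1/14)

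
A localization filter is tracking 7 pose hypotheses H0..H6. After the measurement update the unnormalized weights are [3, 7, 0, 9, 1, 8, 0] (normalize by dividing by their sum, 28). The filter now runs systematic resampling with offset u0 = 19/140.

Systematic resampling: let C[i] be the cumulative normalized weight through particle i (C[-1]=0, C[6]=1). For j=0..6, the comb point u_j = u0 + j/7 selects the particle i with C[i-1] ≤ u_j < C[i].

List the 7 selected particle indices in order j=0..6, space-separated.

1 1 3 3 4 5 5

C = [3/28, 5/14, 5/14, 19/28, 5/7, 1, 1]
j=0: u_0=19/140 ∈ [3/28, 5/14) → index 1
j=1: u_1=39/140 ∈ [3/28, 5/14) → index 1
j=2: u_2=59/140 ∈ [5/14, 19/28) → index 3
j=3: u_3=79/140 ∈ [5/14, 19/28) → index 3
j=4: u_4=99/140 ∈ [19/28, 5/7) → index 4
j=5: u_5=17/20 ∈ [5/7, 1) → index 5
j=6: u_6=139/140 ∈ [5/7, 1) → index 5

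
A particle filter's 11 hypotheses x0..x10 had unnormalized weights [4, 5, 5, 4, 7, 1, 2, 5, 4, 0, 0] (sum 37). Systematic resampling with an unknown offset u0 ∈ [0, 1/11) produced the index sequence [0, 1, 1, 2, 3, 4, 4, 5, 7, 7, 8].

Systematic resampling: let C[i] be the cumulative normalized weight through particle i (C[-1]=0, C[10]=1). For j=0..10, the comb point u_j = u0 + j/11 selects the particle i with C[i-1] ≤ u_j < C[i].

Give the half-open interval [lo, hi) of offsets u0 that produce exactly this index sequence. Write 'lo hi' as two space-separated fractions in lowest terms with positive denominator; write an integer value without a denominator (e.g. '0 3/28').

C = [4/37, 9/37, 14/37, 18/37, 25/37, 26/37, 28/37, 33/37, 1, 1, 1]
j=0 picked index 0: u0 ∈ [0, 4/37)
j=1 picked index 1: u0 ∈ [7/407, 62/407)
j=2 picked index 1: u0 ∈ [-30/407, 25/407)
j=3 picked index 2: u0 ∈ [-12/407, 43/407)
j=4 picked index 3: u0 ∈ [6/407, 50/407)
j=5 picked index 4: u0 ∈ [13/407, 90/407)
j=6 picked index 4: u0 ∈ [-24/407, 53/407)
j=7 picked index 5: u0 ∈ [16/407, 27/407)
j=8 picked index 7: u0 ∈ [12/407, 67/407)
j=9 picked index 7: u0 ∈ [-25/407, 30/407)
j=10 picked index 8: u0 ∈ [-7/407, 1/11)
intersection: [16/407, 25/407)

16/407 25/407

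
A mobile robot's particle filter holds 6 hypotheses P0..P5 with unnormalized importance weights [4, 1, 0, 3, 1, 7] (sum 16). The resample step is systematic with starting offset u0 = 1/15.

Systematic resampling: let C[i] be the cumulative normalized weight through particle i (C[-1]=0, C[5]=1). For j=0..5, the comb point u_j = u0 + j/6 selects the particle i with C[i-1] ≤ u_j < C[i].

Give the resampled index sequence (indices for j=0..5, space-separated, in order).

0 0 3 5 5 5

C = [1/4, 5/16, 5/16, 1/2, 9/16, 1]
j=0: u_0=1/15 ∈ [0, 1/4) → index 0
j=1: u_1=7/30 ∈ [0, 1/4) → index 0
j=2: u_2=2/5 ∈ [5/16, 1/2) → index 3
j=3: u_3=17/30 ∈ [9/16, 1) → index 5
j=4: u_4=11/15 ∈ [9/16, 1) → index 5
j=5: u_5=9/10 ∈ [9/16, 1) → index 5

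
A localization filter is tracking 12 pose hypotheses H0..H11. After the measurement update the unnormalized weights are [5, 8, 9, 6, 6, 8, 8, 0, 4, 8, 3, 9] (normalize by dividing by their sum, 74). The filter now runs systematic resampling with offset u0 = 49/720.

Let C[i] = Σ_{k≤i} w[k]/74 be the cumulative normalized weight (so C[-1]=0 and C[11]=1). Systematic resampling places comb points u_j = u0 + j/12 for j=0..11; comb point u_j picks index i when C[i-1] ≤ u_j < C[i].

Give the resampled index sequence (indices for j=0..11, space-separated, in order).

1 1 2 3 4 5 6 6 9 9 11 11

C = [5/74, 13/74, 11/37, 14/37, 17/37, 21/37, 25/37, 25/37, 27/37, 31/37, 65/74, 1]
j=0: u_0=49/720 ∈ [5/74, 13/74) → index 1
j=1: u_1=109/720 ∈ [5/74, 13/74) → index 1
j=2: u_2=169/720 ∈ [13/74, 11/37) → index 2
j=3: u_3=229/720 ∈ [11/37, 14/37) → index 3
j=4: u_4=289/720 ∈ [14/37, 17/37) → index 4
j=5: u_5=349/720 ∈ [17/37, 21/37) → index 5
j=6: u_6=409/720 ∈ [21/37, 25/37) → index 6
j=7: u_7=469/720 ∈ [21/37, 25/37) → index 6
j=8: u_8=529/720 ∈ [27/37, 31/37) → index 9
j=9: u_9=589/720 ∈ [27/37, 31/37) → index 9
j=10: u_10=649/720 ∈ [65/74, 1) → index 11
j=11: u_11=709/720 ∈ [65/74, 1) → index 11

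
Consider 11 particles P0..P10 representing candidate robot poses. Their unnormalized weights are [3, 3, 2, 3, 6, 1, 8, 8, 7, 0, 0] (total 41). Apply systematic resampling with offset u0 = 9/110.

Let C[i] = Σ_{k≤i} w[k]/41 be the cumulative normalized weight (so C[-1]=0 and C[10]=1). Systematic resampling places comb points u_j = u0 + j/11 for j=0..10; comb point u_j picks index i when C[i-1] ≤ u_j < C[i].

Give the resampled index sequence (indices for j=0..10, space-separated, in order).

1 2 3 4 6 6 6 7 7 8 8

C = [3/41, 6/41, 8/41, 11/41, 17/41, 18/41, 26/41, 34/41, 1, 1, 1]
j=0: u_0=9/110 ∈ [3/41, 6/41) → index 1
j=1: u_1=19/110 ∈ [6/41, 8/41) → index 2
j=2: u_2=29/110 ∈ [8/41, 11/41) → index 3
j=3: u_3=39/110 ∈ [11/41, 17/41) → index 4
j=4: u_4=49/110 ∈ [18/41, 26/41) → index 6
j=5: u_5=59/110 ∈ [18/41, 26/41) → index 6
j=6: u_6=69/110 ∈ [18/41, 26/41) → index 6
j=7: u_7=79/110 ∈ [26/41, 34/41) → index 7
j=8: u_8=89/110 ∈ [26/41, 34/41) → index 7
j=9: u_9=9/10 ∈ [34/41, 1) → index 8
j=10: u_10=109/110 ∈ [34/41, 1) → index 8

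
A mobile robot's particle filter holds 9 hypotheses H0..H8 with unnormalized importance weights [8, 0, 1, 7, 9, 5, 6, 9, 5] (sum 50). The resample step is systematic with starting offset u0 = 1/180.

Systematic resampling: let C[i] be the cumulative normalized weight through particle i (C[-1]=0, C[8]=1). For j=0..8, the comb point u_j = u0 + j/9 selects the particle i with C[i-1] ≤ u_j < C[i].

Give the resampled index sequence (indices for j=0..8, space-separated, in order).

C = [4/25, 4/25, 9/50, 8/25, 1/2, 3/5, 18/25, 9/10, 1]
j=0: u_0=1/180 ∈ [0, 4/25) → index 0
j=1: u_1=7/60 ∈ [0, 4/25) → index 0
j=2: u_2=41/180 ∈ [9/50, 8/25) → index 3
j=3: u_3=61/180 ∈ [8/25, 1/2) → index 4
j=4: u_4=9/20 ∈ [8/25, 1/2) → index 4
j=5: u_5=101/180 ∈ [1/2, 3/5) → index 5
j=6: u_6=121/180 ∈ [3/5, 18/25) → index 6
j=7: u_7=47/60 ∈ [18/25, 9/10) → index 7
j=8: u_8=161/180 ∈ [18/25, 9/10) → index 7

0 0 3 4 4 5 6 7 7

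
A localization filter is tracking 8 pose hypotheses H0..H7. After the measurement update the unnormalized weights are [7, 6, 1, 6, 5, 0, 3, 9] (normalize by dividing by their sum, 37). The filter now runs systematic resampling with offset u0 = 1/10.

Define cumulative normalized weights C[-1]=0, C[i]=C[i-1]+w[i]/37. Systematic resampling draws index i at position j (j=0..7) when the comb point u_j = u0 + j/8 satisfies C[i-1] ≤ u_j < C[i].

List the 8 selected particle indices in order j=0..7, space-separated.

0 1 1 3 4 6 7 7

C = [7/37, 13/37, 14/37, 20/37, 25/37, 25/37, 28/37, 1]
j=0: u_0=1/10 ∈ [0, 7/37) → index 0
j=1: u_1=9/40 ∈ [7/37, 13/37) → index 1
j=2: u_2=7/20 ∈ [7/37, 13/37) → index 1
j=3: u_3=19/40 ∈ [14/37, 20/37) → index 3
j=4: u_4=3/5 ∈ [20/37, 25/37) → index 4
j=5: u_5=29/40 ∈ [25/37, 28/37) → index 6
j=6: u_6=17/20 ∈ [28/37, 1) → index 7
j=7: u_7=39/40 ∈ [28/37, 1) → index 7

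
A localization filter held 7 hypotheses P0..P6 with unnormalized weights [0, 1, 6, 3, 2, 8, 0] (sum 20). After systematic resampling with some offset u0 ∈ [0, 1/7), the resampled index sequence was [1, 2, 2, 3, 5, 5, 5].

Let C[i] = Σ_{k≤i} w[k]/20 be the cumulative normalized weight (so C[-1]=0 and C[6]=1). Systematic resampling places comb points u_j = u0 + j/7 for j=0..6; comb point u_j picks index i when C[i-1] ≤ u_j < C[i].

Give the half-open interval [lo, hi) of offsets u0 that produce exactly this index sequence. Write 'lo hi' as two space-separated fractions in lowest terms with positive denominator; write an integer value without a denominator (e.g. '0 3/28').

C = [0, 1/20, 7/20, 1/2, 3/5, 1, 1]
j=0 picked index 1: u0 ∈ [0, 1/20)
j=1 picked index 2: u0 ∈ [-13/140, 29/140)
j=2 picked index 2: u0 ∈ [-33/140, 9/140)
j=3 picked index 3: u0 ∈ [-11/140, 1/14)
j=4 picked index 5: u0 ∈ [1/35, 3/7)
j=5 picked index 5: u0 ∈ [-4/35, 2/7)
j=6 picked index 5: u0 ∈ [-9/35, 1/7)
intersection: [1/35, 1/20)

1/35 1/20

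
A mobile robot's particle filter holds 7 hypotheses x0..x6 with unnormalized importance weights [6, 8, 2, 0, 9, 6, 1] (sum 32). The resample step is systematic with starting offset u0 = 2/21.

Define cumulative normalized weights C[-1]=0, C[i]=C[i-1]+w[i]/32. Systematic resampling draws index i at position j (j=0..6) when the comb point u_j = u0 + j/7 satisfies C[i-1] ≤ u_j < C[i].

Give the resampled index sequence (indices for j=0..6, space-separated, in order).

C = [3/16, 7/16, 1/2, 1/2, 25/32, 31/32, 1]
j=0: u_0=2/21 ∈ [0, 3/16) → index 0
j=1: u_1=5/21 ∈ [3/16, 7/16) → index 1
j=2: u_2=8/21 ∈ [3/16, 7/16) → index 1
j=3: u_3=11/21 ∈ [1/2, 25/32) → index 4
j=4: u_4=2/3 ∈ [1/2, 25/32) → index 4
j=5: u_5=17/21 ∈ [25/32, 31/32) → index 5
j=6: u_6=20/21 ∈ [25/32, 31/32) → index 5

0 1 1 4 4 5 5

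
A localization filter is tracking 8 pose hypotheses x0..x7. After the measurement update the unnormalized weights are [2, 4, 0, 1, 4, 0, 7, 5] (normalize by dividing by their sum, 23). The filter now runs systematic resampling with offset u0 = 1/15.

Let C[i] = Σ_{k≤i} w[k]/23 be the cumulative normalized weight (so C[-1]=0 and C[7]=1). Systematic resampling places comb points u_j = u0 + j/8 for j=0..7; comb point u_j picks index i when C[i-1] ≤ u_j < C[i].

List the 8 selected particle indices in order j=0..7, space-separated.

C = [2/23, 6/23, 6/23, 7/23, 11/23, 11/23, 18/23, 1]
j=0: u_0=1/15 ∈ [0, 2/23) → index 0
j=1: u_1=23/120 ∈ [2/23, 6/23) → index 1
j=2: u_2=19/60 ∈ [7/23, 11/23) → index 4
j=3: u_3=53/120 ∈ [7/23, 11/23) → index 4
j=4: u_4=17/30 ∈ [11/23, 18/23) → index 6
j=5: u_5=83/120 ∈ [11/23, 18/23) → index 6
j=6: u_6=49/60 ∈ [18/23, 1) → index 7
j=7: u_7=113/120 ∈ [18/23, 1) → index 7

0 1 4 4 6 6 7 7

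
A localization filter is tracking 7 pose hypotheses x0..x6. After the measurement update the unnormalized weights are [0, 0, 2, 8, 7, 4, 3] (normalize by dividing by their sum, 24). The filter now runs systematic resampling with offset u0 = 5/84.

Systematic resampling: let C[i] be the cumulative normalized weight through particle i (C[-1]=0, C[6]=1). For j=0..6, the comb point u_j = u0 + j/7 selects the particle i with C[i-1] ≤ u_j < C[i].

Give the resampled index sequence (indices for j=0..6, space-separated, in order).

2 3 3 4 4 5 6

C = [0, 0, 1/12, 5/12, 17/24, 7/8, 1]
j=0: u_0=5/84 ∈ [0, 1/12) → index 2
j=1: u_1=17/84 ∈ [1/12, 5/12) → index 3
j=2: u_2=29/84 ∈ [1/12, 5/12) → index 3
j=3: u_3=41/84 ∈ [5/12, 17/24) → index 4
j=4: u_4=53/84 ∈ [5/12, 17/24) → index 4
j=5: u_5=65/84 ∈ [17/24, 7/8) → index 5
j=6: u_6=11/12 ∈ [7/8, 1) → index 6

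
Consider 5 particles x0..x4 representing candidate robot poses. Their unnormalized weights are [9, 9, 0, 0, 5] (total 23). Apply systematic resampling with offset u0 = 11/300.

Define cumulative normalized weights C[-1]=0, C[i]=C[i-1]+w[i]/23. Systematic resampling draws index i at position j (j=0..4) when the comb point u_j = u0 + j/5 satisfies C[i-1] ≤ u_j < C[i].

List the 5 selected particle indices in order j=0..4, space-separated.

C = [9/23, 18/23, 18/23, 18/23, 1]
j=0: u_0=11/300 ∈ [0, 9/23) → index 0
j=1: u_1=71/300 ∈ [0, 9/23) → index 0
j=2: u_2=131/300 ∈ [9/23, 18/23) → index 1
j=3: u_3=191/300 ∈ [9/23, 18/23) → index 1
j=4: u_4=251/300 ∈ [18/23, 1) → index 4

0 0 1 1 4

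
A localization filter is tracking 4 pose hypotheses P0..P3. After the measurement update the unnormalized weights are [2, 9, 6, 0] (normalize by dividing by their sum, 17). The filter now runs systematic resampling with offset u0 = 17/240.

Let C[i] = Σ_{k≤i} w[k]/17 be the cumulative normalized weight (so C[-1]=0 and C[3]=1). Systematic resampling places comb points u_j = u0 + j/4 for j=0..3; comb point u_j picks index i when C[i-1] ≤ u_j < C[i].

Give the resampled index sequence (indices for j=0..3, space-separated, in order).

0 1 1 2

C = [2/17, 11/17, 1, 1]
j=0: u_0=17/240 ∈ [0, 2/17) → index 0
j=1: u_1=77/240 ∈ [2/17, 11/17) → index 1
j=2: u_2=137/240 ∈ [2/17, 11/17) → index 1
j=3: u_3=197/240 ∈ [11/17, 1) → index 2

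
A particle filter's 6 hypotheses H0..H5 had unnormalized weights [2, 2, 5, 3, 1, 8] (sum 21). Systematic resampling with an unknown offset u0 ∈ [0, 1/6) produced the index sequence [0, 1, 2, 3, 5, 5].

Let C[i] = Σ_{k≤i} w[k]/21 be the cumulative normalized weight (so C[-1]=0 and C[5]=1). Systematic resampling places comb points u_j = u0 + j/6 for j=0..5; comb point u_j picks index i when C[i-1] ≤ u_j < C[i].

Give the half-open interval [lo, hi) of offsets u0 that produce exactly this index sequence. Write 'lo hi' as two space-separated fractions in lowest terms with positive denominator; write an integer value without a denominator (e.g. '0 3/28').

C = [2/21, 4/21, 3/7, 4/7, 13/21, 1]
j=0 picked index 0: u0 ∈ [0, 2/21)
j=1 picked index 1: u0 ∈ [-1/14, 1/42)
j=2 picked index 2: u0 ∈ [-1/7, 2/21)
j=3 picked index 3: u0 ∈ [-1/14, 1/14)
j=4 picked index 5: u0 ∈ [-1/21, 1/3)
j=5 picked index 5: u0 ∈ [-3/14, 1/6)
intersection: [0, 1/42)

0 1/42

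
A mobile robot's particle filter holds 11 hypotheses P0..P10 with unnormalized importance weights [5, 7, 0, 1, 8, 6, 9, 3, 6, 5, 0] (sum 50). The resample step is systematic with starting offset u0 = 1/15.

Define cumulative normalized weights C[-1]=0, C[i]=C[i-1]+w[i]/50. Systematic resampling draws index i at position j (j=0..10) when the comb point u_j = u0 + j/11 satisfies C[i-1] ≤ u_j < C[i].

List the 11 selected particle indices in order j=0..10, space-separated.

C = [1/10, 6/25, 6/25, 13/50, 21/50, 27/50, 18/25, 39/50, 9/10, 1, 1]
j=0: u_0=1/15 ∈ [0, 1/10) → index 0
j=1: u_1=26/165 ∈ [1/10, 6/25) → index 1
j=2: u_2=41/165 ∈ [6/25, 13/50) → index 3
j=3: u_3=56/165 ∈ [13/50, 21/50) → index 4
j=4: u_4=71/165 ∈ [21/50, 27/50) → index 5
j=5: u_5=86/165 ∈ [21/50, 27/50) → index 5
j=6: u_6=101/165 ∈ [27/50, 18/25) → index 6
j=7: u_7=116/165 ∈ [27/50, 18/25) → index 6
j=8: u_8=131/165 ∈ [39/50, 9/10) → index 8
j=9: u_9=146/165 ∈ [39/50, 9/10) → index 8
j=10: u_10=161/165 ∈ [9/10, 1) → index 9

0 1 3 4 5 5 6 6 8 8 9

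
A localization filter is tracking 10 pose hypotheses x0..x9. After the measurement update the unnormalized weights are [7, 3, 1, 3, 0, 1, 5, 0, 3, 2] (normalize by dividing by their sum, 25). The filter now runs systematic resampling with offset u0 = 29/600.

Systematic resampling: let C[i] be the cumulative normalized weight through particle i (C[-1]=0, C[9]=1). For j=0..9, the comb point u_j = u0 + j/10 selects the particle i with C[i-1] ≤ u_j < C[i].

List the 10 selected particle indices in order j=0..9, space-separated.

0 0 0 1 3 3 6 6 8 9

C = [7/25, 2/5, 11/25, 14/25, 14/25, 3/5, 4/5, 4/5, 23/25, 1]
j=0: u_0=29/600 ∈ [0, 7/25) → index 0
j=1: u_1=89/600 ∈ [0, 7/25) → index 0
j=2: u_2=149/600 ∈ [0, 7/25) → index 0
j=3: u_3=209/600 ∈ [7/25, 2/5) → index 1
j=4: u_4=269/600 ∈ [11/25, 14/25) → index 3
j=5: u_5=329/600 ∈ [11/25, 14/25) → index 3
j=6: u_6=389/600 ∈ [3/5, 4/5) → index 6
j=7: u_7=449/600 ∈ [3/5, 4/5) → index 6
j=8: u_8=509/600 ∈ [4/5, 23/25) → index 8
j=9: u_9=569/600 ∈ [23/25, 1) → index 9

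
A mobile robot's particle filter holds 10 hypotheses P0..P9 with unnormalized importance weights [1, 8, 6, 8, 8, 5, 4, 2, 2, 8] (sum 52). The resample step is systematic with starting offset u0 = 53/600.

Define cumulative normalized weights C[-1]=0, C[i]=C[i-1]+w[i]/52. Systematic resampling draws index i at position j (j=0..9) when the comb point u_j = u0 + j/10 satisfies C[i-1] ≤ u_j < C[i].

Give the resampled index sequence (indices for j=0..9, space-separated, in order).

C = [1/52, 9/52, 15/52, 23/52, 31/52, 9/13, 10/13, 21/26, 11/13, 1]
j=0: u_0=53/600 ∈ [1/52, 9/52) → index 1
j=1: u_1=113/600 ∈ [9/52, 15/52) → index 2
j=2: u_2=173/600 ∈ [9/52, 15/52) → index 2
j=3: u_3=233/600 ∈ [15/52, 23/52) → index 3
j=4: u_4=293/600 ∈ [23/52, 31/52) → index 4
j=5: u_5=353/600 ∈ [23/52, 31/52) → index 4
j=6: u_6=413/600 ∈ [31/52, 9/13) → index 5
j=7: u_7=473/600 ∈ [10/13, 21/26) → index 7
j=8: u_8=533/600 ∈ [11/13, 1) → index 9
j=9: u_9=593/600 ∈ [11/13, 1) → index 9

1 2 2 3 4 4 5 7 9 9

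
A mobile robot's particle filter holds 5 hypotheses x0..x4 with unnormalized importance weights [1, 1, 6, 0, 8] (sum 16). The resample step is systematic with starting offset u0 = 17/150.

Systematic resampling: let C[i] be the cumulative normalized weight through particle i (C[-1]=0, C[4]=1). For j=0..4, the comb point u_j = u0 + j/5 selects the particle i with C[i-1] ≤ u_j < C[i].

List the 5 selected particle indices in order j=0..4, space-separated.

1 2 4 4 4

C = [1/16, 1/8, 1/2, 1/2, 1]
j=0: u_0=17/150 ∈ [1/16, 1/8) → index 1
j=1: u_1=47/150 ∈ [1/8, 1/2) → index 2
j=2: u_2=77/150 ∈ [1/2, 1) → index 4
j=3: u_3=107/150 ∈ [1/2, 1) → index 4
j=4: u_4=137/150 ∈ [1/2, 1) → index 4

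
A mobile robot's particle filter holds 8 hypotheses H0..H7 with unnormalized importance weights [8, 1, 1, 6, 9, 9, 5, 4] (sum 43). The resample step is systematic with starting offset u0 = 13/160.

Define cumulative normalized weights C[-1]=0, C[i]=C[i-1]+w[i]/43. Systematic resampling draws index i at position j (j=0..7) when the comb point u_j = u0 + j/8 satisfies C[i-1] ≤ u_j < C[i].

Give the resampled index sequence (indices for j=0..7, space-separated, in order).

C = [8/43, 9/43, 10/43, 16/43, 25/43, 34/43, 39/43, 1]
j=0: u_0=13/160 ∈ [0, 8/43) → index 0
j=1: u_1=33/160 ∈ [8/43, 9/43) → index 1
j=2: u_2=53/160 ∈ [10/43, 16/43) → index 3
j=3: u_3=73/160 ∈ [16/43, 25/43) → index 4
j=4: u_4=93/160 ∈ [16/43, 25/43) → index 4
j=5: u_5=113/160 ∈ [25/43, 34/43) → index 5
j=6: u_6=133/160 ∈ [34/43, 39/43) → index 6
j=7: u_7=153/160 ∈ [39/43, 1) → index 7

0 1 3 4 4 5 6 7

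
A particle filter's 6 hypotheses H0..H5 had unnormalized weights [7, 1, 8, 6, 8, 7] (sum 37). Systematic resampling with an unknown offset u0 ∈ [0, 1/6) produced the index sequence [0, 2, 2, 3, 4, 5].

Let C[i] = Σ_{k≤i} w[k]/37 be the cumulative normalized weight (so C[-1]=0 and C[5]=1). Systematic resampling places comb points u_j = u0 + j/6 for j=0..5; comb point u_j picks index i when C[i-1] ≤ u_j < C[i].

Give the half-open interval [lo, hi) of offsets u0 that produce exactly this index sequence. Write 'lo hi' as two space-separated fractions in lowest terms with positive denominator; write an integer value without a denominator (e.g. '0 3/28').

11/222 7/74

C = [7/37, 8/37, 16/37, 22/37, 30/37, 1]
j=0 picked index 0: u0 ∈ [0, 7/37)
j=1 picked index 2: u0 ∈ [11/222, 59/222)
j=2 picked index 2: u0 ∈ [-13/111, 11/111)
j=3 picked index 3: u0 ∈ [-5/74, 7/74)
j=4 picked index 4: u0 ∈ [-8/111, 16/111)
j=5 picked index 5: u0 ∈ [-5/222, 1/6)
intersection: [11/222, 7/74)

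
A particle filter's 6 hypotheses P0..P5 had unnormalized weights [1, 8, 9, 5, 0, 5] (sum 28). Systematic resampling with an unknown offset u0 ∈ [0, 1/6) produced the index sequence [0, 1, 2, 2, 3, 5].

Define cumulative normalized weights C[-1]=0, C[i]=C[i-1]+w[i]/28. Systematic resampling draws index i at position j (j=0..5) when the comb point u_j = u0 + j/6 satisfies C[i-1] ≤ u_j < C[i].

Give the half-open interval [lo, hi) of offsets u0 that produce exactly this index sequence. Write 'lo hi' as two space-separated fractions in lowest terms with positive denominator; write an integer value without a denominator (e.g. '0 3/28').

C = [1/28, 9/28, 9/14, 23/28, 23/28, 1]
j=0 picked index 0: u0 ∈ [0, 1/28)
j=1 picked index 1: u0 ∈ [-11/84, 13/84)
j=2 picked index 2: u0 ∈ [-1/84, 13/42)
j=3 picked index 2: u0 ∈ [-5/28, 1/7)
j=4 picked index 3: u0 ∈ [-1/42, 13/84)
j=5 picked index 5: u0 ∈ [-1/84, 1/6)
intersection: [0, 1/28)

0 1/28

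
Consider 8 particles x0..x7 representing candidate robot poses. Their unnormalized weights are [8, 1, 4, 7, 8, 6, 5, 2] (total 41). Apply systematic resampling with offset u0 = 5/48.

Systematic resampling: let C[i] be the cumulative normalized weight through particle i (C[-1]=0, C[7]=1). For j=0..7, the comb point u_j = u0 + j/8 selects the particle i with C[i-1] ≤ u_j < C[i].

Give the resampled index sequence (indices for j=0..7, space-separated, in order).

C = [8/41, 9/41, 13/41, 20/41, 28/41, 34/41, 39/41, 1]
j=0: u_0=5/48 ∈ [0, 8/41) → index 0
j=1: u_1=11/48 ∈ [9/41, 13/41) → index 2
j=2: u_2=17/48 ∈ [13/41, 20/41) → index 3
j=3: u_3=23/48 ∈ [13/41, 20/41) → index 3
j=4: u_4=29/48 ∈ [20/41, 28/41) → index 4
j=5: u_5=35/48 ∈ [28/41, 34/41) → index 5
j=6: u_6=41/48 ∈ [34/41, 39/41) → index 6
j=7: u_7=47/48 ∈ [39/41, 1) → index 7

0 2 3 3 4 5 6 7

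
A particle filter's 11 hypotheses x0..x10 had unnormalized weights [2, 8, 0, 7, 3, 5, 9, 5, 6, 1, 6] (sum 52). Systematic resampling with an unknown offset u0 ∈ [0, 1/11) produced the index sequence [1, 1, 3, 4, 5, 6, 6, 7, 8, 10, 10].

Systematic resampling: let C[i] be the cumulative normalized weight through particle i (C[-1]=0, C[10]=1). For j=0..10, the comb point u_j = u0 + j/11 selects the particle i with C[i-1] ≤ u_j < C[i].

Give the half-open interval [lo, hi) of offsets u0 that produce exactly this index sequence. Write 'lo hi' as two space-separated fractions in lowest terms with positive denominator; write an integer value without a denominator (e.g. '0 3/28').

19/286 1/11

C = [1/26, 5/26, 5/26, 17/52, 5/13, 25/52, 17/26, 3/4, 45/52, 23/26, 1]
j=0 picked index 1: u0 ∈ [1/26, 5/26)
j=1 picked index 1: u0 ∈ [-15/286, 29/286)
j=2 picked index 3: u0 ∈ [3/286, 83/572)
j=3 picked index 4: u0 ∈ [31/572, 16/143)
j=4 picked index 5: u0 ∈ [3/143, 67/572)
j=5 picked index 6: u0 ∈ [15/572, 57/286)
j=6 picked index 6: u0 ∈ [-37/572, 31/286)
j=7 picked index 7: u0 ∈ [5/286, 5/44)
j=8 picked index 8: u0 ∈ [1/44, 79/572)
j=9 picked index 10: u0 ∈ [19/286, 2/11)
j=10 picked index 10: u0 ∈ [-7/286, 1/11)
intersection: [19/286, 1/11)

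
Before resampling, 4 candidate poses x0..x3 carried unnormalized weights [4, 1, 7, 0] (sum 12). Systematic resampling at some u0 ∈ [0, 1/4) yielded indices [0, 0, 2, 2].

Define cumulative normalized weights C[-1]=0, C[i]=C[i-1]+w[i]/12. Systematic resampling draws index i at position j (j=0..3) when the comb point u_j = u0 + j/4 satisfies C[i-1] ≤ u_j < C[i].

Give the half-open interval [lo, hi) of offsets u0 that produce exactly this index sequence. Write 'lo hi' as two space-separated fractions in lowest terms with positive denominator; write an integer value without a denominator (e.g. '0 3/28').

C = [1/3, 5/12, 1, 1]
j=0 picked index 0: u0 ∈ [0, 1/3)
j=1 picked index 0: u0 ∈ [-1/4, 1/12)
j=2 picked index 2: u0 ∈ [-1/12, 1/2)
j=3 picked index 2: u0 ∈ [-1/3, 1/4)
intersection: [0, 1/12)

0 1/12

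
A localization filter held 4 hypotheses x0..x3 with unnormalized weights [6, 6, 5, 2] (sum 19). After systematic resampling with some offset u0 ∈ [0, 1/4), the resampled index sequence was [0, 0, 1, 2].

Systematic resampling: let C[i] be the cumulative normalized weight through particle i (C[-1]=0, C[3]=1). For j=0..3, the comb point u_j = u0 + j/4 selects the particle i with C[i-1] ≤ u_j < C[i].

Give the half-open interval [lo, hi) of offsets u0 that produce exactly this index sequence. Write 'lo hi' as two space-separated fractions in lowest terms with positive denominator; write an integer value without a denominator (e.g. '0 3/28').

0 5/76

C = [6/19, 12/19, 17/19, 1]
j=0 picked index 0: u0 ∈ [0, 6/19)
j=1 picked index 0: u0 ∈ [-1/4, 5/76)
j=2 picked index 1: u0 ∈ [-7/38, 5/38)
j=3 picked index 2: u0 ∈ [-9/76, 11/76)
intersection: [0, 5/76)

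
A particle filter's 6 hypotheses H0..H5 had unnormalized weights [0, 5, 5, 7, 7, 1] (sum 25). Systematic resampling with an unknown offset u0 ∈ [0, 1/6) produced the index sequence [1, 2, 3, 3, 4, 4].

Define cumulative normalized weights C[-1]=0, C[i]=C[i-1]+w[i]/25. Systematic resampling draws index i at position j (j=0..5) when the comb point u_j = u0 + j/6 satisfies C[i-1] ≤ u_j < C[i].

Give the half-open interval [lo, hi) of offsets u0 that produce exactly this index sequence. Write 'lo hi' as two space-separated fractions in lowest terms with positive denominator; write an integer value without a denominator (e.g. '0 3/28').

1/15 19/150

C = [0, 1/5, 2/5, 17/25, 24/25, 1]
j=0 picked index 1: u0 ∈ [0, 1/5)
j=1 picked index 2: u0 ∈ [1/30, 7/30)
j=2 picked index 3: u0 ∈ [1/15, 26/75)
j=3 picked index 3: u0 ∈ [-1/10, 9/50)
j=4 picked index 4: u0 ∈ [1/75, 22/75)
j=5 picked index 4: u0 ∈ [-23/150, 19/150)
intersection: [1/15, 19/150)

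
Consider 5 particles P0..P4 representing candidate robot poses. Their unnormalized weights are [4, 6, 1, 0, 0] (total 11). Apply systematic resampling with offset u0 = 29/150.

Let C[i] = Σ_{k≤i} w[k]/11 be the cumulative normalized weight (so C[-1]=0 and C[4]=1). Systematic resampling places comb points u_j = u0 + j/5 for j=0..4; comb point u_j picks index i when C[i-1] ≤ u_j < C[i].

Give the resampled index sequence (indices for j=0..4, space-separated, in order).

0 1 1 1 2

C = [4/11, 10/11, 1, 1, 1]
j=0: u_0=29/150 ∈ [0, 4/11) → index 0
j=1: u_1=59/150 ∈ [4/11, 10/11) → index 1
j=2: u_2=89/150 ∈ [4/11, 10/11) → index 1
j=3: u_3=119/150 ∈ [4/11, 10/11) → index 1
j=4: u_4=149/150 ∈ [10/11, 1) → index 2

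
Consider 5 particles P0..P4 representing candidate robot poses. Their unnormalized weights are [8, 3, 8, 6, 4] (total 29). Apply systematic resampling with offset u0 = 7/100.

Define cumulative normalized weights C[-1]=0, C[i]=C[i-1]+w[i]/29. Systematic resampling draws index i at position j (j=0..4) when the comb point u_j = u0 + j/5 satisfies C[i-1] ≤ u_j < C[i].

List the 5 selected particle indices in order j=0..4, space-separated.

0 0 2 3 4

C = [8/29, 11/29, 19/29, 25/29, 1]
j=0: u_0=7/100 ∈ [0, 8/29) → index 0
j=1: u_1=27/100 ∈ [0, 8/29) → index 0
j=2: u_2=47/100 ∈ [11/29, 19/29) → index 2
j=3: u_3=67/100 ∈ [19/29, 25/29) → index 3
j=4: u_4=87/100 ∈ [25/29, 1) → index 4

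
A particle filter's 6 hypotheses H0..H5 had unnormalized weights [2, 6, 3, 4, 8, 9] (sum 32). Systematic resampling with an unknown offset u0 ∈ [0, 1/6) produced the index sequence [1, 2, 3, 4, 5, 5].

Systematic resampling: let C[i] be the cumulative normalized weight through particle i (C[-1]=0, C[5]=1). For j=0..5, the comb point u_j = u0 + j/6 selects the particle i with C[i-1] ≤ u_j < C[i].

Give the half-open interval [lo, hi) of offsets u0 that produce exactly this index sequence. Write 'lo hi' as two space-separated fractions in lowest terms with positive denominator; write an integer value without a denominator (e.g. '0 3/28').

C = [1/16, 1/4, 11/32, 15/32, 23/32, 1]
j=0 picked index 1: u0 ∈ [1/16, 1/4)
j=1 picked index 2: u0 ∈ [1/12, 17/96)
j=2 picked index 3: u0 ∈ [1/96, 13/96)
j=3 picked index 4: u0 ∈ [-1/32, 7/32)
j=4 picked index 5: u0 ∈ [5/96, 1/3)
j=5 picked index 5: u0 ∈ [-11/96, 1/6)
intersection: [1/12, 13/96)

1/12 13/96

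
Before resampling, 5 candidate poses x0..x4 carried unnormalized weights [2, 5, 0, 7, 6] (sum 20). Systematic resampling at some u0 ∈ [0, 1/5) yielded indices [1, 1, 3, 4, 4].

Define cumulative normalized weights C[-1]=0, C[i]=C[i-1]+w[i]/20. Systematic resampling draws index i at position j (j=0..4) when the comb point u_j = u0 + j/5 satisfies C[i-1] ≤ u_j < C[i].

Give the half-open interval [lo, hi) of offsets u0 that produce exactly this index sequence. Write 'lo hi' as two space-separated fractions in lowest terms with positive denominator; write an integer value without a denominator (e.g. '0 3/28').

1/10 3/20

C = [1/10, 7/20, 7/20, 7/10, 1]
j=0 picked index 1: u0 ∈ [1/10, 7/20)
j=1 picked index 1: u0 ∈ [-1/10, 3/20)
j=2 picked index 3: u0 ∈ [-1/20, 3/10)
j=3 picked index 4: u0 ∈ [1/10, 2/5)
j=4 picked index 4: u0 ∈ [-1/10, 1/5)
intersection: [1/10, 3/20)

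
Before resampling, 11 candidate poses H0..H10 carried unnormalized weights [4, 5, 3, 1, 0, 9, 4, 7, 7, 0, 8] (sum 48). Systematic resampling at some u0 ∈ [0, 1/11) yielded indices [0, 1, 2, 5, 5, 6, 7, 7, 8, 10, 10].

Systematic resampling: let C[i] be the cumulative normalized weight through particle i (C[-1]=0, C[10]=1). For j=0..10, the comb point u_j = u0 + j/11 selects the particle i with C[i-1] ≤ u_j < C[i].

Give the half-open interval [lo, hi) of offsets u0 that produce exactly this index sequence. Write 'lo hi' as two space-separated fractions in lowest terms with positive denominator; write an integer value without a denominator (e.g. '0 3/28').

1/66 9/176

C = [1/12, 3/16, 1/4, 13/48, 13/48, 11/24, 13/24, 11/16, 5/6, 5/6, 1]
j=0 picked index 0: u0 ∈ [0, 1/12)
j=1 picked index 1: u0 ∈ [-1/132, 17/176)
j=2 picked index 2: u0 ∈ [1/176, 3/44)
j=3 picked index 5: u0 ∈ [-1/528, 49/264)
j=4 picked index 5: u0 ∈ [-49/528, 25/264)
j=5 picked index 6: u0 ∈ [1/264, 23/264)
j=6 picked index 7: u0 ∈ [-1/264, 25/176)
j=7 picked index 7: u0 ∈ [-25/264, 9/176)
j=8 picked index 8: u0 ∈ [-7/176, 7/66)
j=9 picked index 10: u0 ∈ [1/66, 2/11)
j=10 picked index 10: u0 ∈ [-5/66, 1/11)
intersection: [1/66, 9/176)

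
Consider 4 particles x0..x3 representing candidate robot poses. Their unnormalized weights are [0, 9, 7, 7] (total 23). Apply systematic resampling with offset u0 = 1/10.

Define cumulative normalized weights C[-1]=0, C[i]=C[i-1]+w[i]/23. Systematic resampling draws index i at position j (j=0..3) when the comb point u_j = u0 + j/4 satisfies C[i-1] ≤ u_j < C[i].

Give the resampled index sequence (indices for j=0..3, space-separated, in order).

C = [0, 9/23, 16/23, 1]
j=0: u_0=1/10 ∈ [0, 9/23) → index 1
j=1: u_1=7/20 ∈ [0, 9/23) → index 1
j=2: u_2=3/5 ∈ [9/23, 16/23) → index 2
j=3: u_3=17/20 ∈ [16/23, 1) → index 3

1 1 2 3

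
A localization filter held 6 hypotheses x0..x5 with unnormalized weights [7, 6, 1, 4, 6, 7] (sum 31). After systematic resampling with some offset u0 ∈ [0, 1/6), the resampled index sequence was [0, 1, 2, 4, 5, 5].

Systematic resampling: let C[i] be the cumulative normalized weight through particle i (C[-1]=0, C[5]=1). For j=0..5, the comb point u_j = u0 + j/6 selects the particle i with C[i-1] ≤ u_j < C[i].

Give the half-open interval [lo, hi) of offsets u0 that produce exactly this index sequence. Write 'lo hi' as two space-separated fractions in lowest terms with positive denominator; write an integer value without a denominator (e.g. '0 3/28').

10/93 11/93

C = [7/31, 13/31, 14/31, 18/31, 24/31, 1]
j=0 picked index 0: u0 ∈ [0, 7/31)
j=1 picked index 1: u0 ∈ [11/186, 47/186)
j=2 picked index 2: u0 ∈ [8/93, 11/93)
j=3 picked index 4: u0 ∈ [5/62, 17/62)
j=4 picked index 5: u0 ∈ [10/93, 1/3)
j=5 picked index 5: u0 ∈ [-11/186, 1/6)
intersection: [10/93, 11/93)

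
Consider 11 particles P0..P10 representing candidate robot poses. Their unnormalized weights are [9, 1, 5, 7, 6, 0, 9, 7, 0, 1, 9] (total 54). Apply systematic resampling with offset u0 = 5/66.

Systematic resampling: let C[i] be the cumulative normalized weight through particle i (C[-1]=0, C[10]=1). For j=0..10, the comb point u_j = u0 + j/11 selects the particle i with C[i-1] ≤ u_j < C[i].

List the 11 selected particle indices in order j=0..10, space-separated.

C = [1/6, 5/27, 5/18, 11/27, 14/27, 14/27, 37/54, 22/27, 22/27, 5/6, 1]
j=0: u_0=5/66 ∈ [0, 1/6) → index 0
j=1: u_1=1/6 ∈ [1/6, 5/27) → index 1
j=2: u_2=17/66 ∈ [5/27, 5/18) → index 2
j=3: u_3=23/66 ∈ [5/18, 11/27) → index 3
j=4: u_4=29/66 ∈ [11/27, 14/27) → index 4
j=5: u_5=35/66 ∈ [14/27, 37/54) → index 6
j=6: u_6=41/66 ∈ [14/27, 37/54) → index 6
j=7: u_7=47/66 ∈ [37/54, 22/27) → index 7
j=8: u_8=53/66 ∈ [37/54, 22/27) → index 7
j=9: u_9=59/66 ∈ [5/6, 1) → index 10
j=10: u_10=65/66 ∈ [5/6, 1) → index 10

0 1 2 3 4 6 6 7 7 10 10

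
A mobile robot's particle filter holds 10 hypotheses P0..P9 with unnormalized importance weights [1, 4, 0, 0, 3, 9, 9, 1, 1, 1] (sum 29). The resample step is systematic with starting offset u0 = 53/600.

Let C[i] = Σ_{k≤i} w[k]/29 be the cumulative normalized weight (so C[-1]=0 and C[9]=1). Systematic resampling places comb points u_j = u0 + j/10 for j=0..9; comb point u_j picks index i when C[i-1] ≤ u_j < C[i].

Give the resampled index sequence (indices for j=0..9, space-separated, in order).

C = [1/29, 5/29, 5/29, 5/29, 8/29, 17/29, 26/29, 27/29, 28/29, 1]
j=0: u_0=53/600 ∈ [1/29, 5/29) → index 1
j=1: u_1=113/600 ∈ [5/29, 8/29) → index 4
j=2: u_2=173/600 ∈ [8/29, 17/29) → index 5
j=3: u_3=233/600 ∈ [8/29, 17/29) → index 5
j=4: u_4=293/600 ∈ [8/29, 17/29) → index 5
j=5: u_5=353/600 ∈ [17/29, 26/29) → index 6
j=6: u_6=413/600 ∈ [17/29, 26/29) → index 6
j=7: u_7=473/600 ∈ [17/29, 26/29) → index 6
j=8: u_8=533/600 ∈ [17/29, 26/29) → index 6
j=9: u_9=593/600 ∈ [28/29, 1) → index 9

1 4 5 5 5 6 6 6 6 9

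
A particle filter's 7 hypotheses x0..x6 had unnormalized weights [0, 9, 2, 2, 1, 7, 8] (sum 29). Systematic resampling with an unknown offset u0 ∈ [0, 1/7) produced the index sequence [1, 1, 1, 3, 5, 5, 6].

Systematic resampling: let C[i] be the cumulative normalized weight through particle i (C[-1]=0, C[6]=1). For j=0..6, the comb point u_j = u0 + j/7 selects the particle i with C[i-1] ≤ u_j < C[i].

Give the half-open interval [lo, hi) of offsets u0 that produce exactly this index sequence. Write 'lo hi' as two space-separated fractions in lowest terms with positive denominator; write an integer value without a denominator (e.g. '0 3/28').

0 2/203

C = [0, 9/29, 11/29, 13/29, 14/29, 21/29, 1]
j=0 picked index 1: u0 ∈ [0, 9/29)
j=1 picked index 1: u0 ∈ [-1/7, 34/203)
j=2 picked index 1: u0 ∈ [-2/7, 5/203)
j=3 picked index 3: u0 ∈ [-10/203, 4/203)
j=4 picked index 5: u0 ∈ [-18/203, 31/203)
j=5 picked index 5: u0 ∈ [-47/203, 2/203)
j=6 picked index 6: u0 ∈ [-27/203, 1/7)
intersection: [0, 2/203)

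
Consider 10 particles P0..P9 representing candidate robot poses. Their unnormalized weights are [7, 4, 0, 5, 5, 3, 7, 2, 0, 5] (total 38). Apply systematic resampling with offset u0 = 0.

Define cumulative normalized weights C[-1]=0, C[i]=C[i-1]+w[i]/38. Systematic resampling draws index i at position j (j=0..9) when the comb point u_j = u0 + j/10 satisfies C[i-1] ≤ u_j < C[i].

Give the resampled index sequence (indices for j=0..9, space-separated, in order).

C = [7/38, 11/38, 11/38, 8/19, 21/38, 12/19, 31/38, 33/38, 33/38, 1]
j=0: u_0=0 ∈ [0, 7/38) → index 0
j=1: u_1=1/10 ∈ [0, 7/38) → index 0
j=2: u_2=1/5 ∈ [7/38, 11/38) → index 1
j=3: u_3=3/10 ∈ [11/38, 8/19) → index 3
j=4: u_4=2/5 ∈ [11/38, 8/19) → index 3
j=5: u_5=1/2 ∈ [8/19, 21/38) → index 4
j=6: u_6=3/5 ∈ [21/38, 12/19) → index 5
j=7: u_7=7/10 ∈ [12/19, 31/38) → index 6
j=8: u_8=4/5 ∈ [12/19, 31/38) → index 6
j=9: u_9=9/10 ∈ [33/38, 1) → index 9

0 0 1 3 3 4 5 6 6 9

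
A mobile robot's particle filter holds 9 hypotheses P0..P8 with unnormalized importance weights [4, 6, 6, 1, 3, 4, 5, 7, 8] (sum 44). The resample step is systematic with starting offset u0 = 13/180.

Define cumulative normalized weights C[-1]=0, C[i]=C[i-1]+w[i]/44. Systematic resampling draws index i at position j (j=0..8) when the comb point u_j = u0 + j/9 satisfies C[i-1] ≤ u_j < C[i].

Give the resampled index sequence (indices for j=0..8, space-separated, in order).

C = [1/11, 5/22, 4/11, 17/44, 5/11, 6/11, 29/44, 9/11, 1]
j=0: u_0=13/180 ∈ [0, 1/11) → index 0
j=1: u_1=11/60 ∈ [1/11, 5/22) → index 1
j=2: u_2=53/180 ∈ [5/22, 4/11) → index 2
j=3: u_3=73/180 ∈ [17/44, 5/11) → index 4
j=4: u_4=31/60 ∈ [5/11, 6/11) → index 5
j=5: u_5=113/180 ∈ [6/11, 29/44) → index 6
j=6: u_6=133/180 ∈ [29/44, 9/11) → index 7
j=7: u_7=17/20 ∈ [9/11, 1) → index 8
j=8: u_8=173/180 ∈ [9/11, 1) → index 8

0 1 2 4 5 6 7 8 8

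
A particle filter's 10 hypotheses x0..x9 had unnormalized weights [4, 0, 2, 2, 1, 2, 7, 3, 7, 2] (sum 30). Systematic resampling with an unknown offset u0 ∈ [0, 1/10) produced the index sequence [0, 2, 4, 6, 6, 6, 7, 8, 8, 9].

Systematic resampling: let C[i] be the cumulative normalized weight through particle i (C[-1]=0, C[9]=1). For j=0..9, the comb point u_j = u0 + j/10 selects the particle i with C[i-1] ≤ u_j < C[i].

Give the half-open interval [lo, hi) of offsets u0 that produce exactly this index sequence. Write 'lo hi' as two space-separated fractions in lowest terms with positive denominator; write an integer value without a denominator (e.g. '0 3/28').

1/15 1/10

C = [2/15, 2/15, 1/5, 4/15, 3/10, 11/30, 3/5, 7/10, 14/15, 1]
j=0 picked index 0: u0 ∈ [0, 2/15)
j=1 picked index 2: u0 ∈ [1/30, 1/10)
j=2 picked index 4: u0 ∈ [1/15, 1/10)
j=3 picked index 6: u0 ∈ [1/15, 3/10)
j=4 picked index 6: u0 ∈ [-1/30, 1/5)
j=5 picked index 6: u0 ∈ [-2/15, 1/10)
j=6 picked index 7: u0 ∈ [0, 1/10)
j=7 picked index 8: u0 ∈ [0, 7/30)
j=8 picked index 8: u0 ∈ [-1/10, 2/15)
j=9 picked index 9: u0 ∈ [1/30, 1/10)
intersection: [1/15, 1/10)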